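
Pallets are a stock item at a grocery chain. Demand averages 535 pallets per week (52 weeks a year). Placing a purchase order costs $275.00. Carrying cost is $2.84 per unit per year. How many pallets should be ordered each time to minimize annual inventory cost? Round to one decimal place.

Q* ≈ 2,321.1 pallets

Annual demand D = 535 × 52 = 27,820.
EOQ = √(2DS / H) = √(2 × 27,820 × 275 / 2.84).
= √(15,301,000 / 2.84) = √5,387,676.0563 ≈ 2321.137.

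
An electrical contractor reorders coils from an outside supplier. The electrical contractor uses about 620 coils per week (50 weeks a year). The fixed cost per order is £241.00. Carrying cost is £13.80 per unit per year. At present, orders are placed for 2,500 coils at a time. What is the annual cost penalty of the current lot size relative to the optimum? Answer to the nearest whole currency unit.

Extra cost ≈ £5,879 per year

Annual demand D = 620 × 50 = 31,000.
EOQ = √(2DS/H) = √(2 × 31,000 × 241 / 13.8) ≈ 1040.55.
Cost at Q* = (D/Q*)S + (Q*/2)H = √(2DSH) ≈ £14,359.65.
Cost at Q = 2,500: (31,000/2,500)×241 + (2,500/2)×13.8 = £2,988.40 + £17,250.00 = £20,238.40.
Excess = £20,238.40 − £14,359.65 = £5,878.75.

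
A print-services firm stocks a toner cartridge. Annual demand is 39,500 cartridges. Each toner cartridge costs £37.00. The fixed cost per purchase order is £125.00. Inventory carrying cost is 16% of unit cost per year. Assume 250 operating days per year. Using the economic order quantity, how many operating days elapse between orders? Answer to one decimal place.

Holding cost H = 0.16 × £37.00 = £5.9200 per unit per year.
The optimal lot size = √(2DS/H) = √(2 × 39,500 × 125 / 5.92) ≈ 1291.54.
Cycle time = Q*/D × 250 = 1291.54 / 39,500 × 250 ≈ 8.174 days.

T ≈ 8.2 days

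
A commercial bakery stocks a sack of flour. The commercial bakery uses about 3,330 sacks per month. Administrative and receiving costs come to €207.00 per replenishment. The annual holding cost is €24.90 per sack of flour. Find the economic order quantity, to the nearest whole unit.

Q* ≈ 815 sacks

Annual demand D = 3,330 × 12 = 39,960.
EOQ = √(2DS / H) = √(2 × 39,960 × 207 / 24.9).
= √(16,543,440 / 24.9) = √664,395.1807 ≈ 815.104.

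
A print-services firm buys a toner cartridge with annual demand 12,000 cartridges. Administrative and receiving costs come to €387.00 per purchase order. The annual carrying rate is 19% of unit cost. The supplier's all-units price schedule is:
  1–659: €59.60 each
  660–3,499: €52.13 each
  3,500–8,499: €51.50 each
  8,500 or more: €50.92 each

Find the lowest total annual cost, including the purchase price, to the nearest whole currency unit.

Holding cost per unit per year at price C is H = 0.19·C.
Evaluate total cost at each tier's feasible EOQ or, if the EOQ is below the tier, at the tier's minimum quantity.
Tier 1 (€59.60): EOQ = 905.7 exceeds tier's upper bound 659, so this tier is dominated.
EOQ at €52.13 = 968.4 (feasible in tier 2): TC = 12,000×€52.13 + (12,000/968.4)×387 + (968.4/2)×0.19×€52.13 = €635,151.39.
EOQ at €51.50 = 974.3 < 3500, so use break Q=3500: TC = 12,000×€51.50 + (12,000/3500.0)×387 + (3500.0/2)×0.19×€51.50 = €636,450.61.
EOQ at €50.92 = 979.8 < 8500, so use break Q=8500: TC = 12,000×€50.92 + (12,000/8500.0)×387 + (8500.0/2)×0.19×€50.92 = €652,704.25.
Lowest total cost among the candidates is at Q = 968.4.

TC* ≈ €635,151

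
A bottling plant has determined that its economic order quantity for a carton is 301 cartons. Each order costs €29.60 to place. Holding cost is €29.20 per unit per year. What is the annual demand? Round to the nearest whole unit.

Squaring Q* = √(2DS/H) gives Q*² = 2DS/H.
From Q* = √(2DS/H): D = Q*²H / (2S) = 301² × 29.2 / (2 × 29.6) = 44688.331.

D ≈ 44,688 cartons per year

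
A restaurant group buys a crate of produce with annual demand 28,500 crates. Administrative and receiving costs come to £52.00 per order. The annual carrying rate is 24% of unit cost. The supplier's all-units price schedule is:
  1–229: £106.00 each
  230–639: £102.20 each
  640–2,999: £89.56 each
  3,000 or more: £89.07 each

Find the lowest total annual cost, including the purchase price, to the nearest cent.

Holding cost per unit per year at price C is H = 0.24·C.
For each price level, check whether its EOQ is feasible; otherwise the best quantity at that price is the breakpoint.
Tier 1 (£106.00): EOQ = 341.3 exceeds tier's upper bound 229, so this tier is dominated.
EOQ at £102.20 = 347.6 (feasible in tier 2): TC = 28,500×£102.20 + (28,500/347.6)×52 + (347.6/2)×0.24×£102.20 = £2,921,226.49.
EOQ at £89.56 = 371.3 < 640, so use break Q=640: TC = 28,500×£89.56 + (28,500/640.0)×52 + (640.0/2)×0.24×£89.56 = £2,561,653.83.
EOQ at £89.07 = 372.4 < 3000, so use break Q=3000: TC = 28,500×£89.07 + (28,500/3000.0)×52 + (3000.0/2)×0.24×£89.07 = £2,571,054.20.
Lowest total cost among the candidates is at Q = 640.0.

TC* ≈ £2,561,653.83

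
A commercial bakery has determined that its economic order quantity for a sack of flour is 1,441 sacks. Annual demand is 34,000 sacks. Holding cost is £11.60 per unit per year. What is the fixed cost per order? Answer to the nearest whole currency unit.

S ≈ £354

Squaring Q* = √(2DS/H) gives Q*² = 2DS/H.
From Q* = √(2DS/H): S = Q*²H / (2D) = 1,441² × 11.6 / (2 × 34,000) = 354.2232.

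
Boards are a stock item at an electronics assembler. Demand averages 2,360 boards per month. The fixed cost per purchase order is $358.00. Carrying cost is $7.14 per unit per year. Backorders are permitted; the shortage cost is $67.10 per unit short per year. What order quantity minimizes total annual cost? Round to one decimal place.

Annual demand D = 2,360 × 12 = 28,320.
With planned backorders, Q* = √(2DS/H) · √((H+B)/B).
√(2DS/H) = √(2 × 28,320 × 358 / 7.14) = 1685.210.
√((H+B)/B) = √((7.14+67.1)/67.1) = 1.0519.
Q* ≈ 1772.604.

Q* ≈ 1,772.6 boards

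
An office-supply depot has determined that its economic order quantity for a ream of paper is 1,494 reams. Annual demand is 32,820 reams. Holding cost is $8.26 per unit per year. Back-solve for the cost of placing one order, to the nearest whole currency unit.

Squaring Q* = √(2DS/H) gives Q*² = 2DS/H.
From Q* = √(2DS/H): S = Q*²H / (2D) = 1,494² × 8.26 / (2 × 32,820) = 280.8747.

S ≈ $281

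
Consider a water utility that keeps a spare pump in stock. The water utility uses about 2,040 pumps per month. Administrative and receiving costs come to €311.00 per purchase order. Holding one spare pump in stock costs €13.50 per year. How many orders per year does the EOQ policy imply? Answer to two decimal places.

Annual demand D = 2,040 × 12 = 24,480.
Q* = √(2DS/H) = √(2 × 24,480 × 311 / 13.5) ≈ 1062.02.
Orders per year = D / Q* = 24,480 / 1062.02 ≈ 23.050.

N ≈ 23.05 orders per year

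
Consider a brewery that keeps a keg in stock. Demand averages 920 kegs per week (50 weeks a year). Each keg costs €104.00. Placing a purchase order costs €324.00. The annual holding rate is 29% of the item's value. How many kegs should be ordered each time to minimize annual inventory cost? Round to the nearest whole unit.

Annual demand D = 920 × 50 = 46,000.
Holding cost H = 0.29 × €104.00 = €30.1600 per unit per year.
EOQ = √(2DS / H) = √(2 × 46,000 × 324 / 30.16).
= √(29,808,000 / 30.16) = √988,328.9125 ≈ 994.147.

Q* ≈ 994 kegs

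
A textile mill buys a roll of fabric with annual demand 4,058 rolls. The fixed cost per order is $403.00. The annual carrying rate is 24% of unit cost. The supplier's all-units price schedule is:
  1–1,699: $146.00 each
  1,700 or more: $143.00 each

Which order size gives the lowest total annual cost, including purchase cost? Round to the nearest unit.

Holding cost per unit per year at price C is H = 0.24·C.
Candidates are each tier's EOQ (if it falls in that tier) and each price-break quantity.
EOQ at $146.00 = 305.5 (feasible in tier 1): TC = 4,058×$146.00 + (4,058/305.5)×403 + (305.5/2)×0.24×$146.00 = $603,173.47.
EOQ at $143.00 = 308.7 < 1700, so use break Q=1700: TC = 4,058×$143.00 + (4,058/1700.0)×403 + (1700.0/2)×0.24×$143.00 = $610,427.98.
Lowest total cost is $603,173.47 at Q = 305.5.

Q* ≈ 306 rolls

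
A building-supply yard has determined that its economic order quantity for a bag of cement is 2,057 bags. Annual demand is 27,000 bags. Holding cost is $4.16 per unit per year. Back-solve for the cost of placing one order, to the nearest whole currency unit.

S ≈ $326

The basic EOQ model gives Q* = √(2DS/H); rearrange for the unknown.
From Q* = √(2DS/H): S = Q*²H / (2D) = 2,057² × 4.16 / (2 × 27,000) = 325.9629.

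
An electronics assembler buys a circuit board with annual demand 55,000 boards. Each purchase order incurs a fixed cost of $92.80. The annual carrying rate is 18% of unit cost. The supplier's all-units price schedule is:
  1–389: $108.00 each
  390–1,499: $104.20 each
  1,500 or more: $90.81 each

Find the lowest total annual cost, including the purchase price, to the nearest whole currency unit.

TC* ≈ $5,010,212

Holding cost per unit per year at price C is H = 0.18·C.
Candidates are each tier's EOQ (if it falls in that tier) and each price-break quantity.
Tier 1 ($108.00): EOQ = 724.6 exceeds tier's upper bound 389, so this tier is dominated.
EOQ at $104.20 = 737.7 (feasible in tier 2): TC = 55,000×$104.20 + (55,000/737.7)×92.8 + (737.7/2)×0.18×$104.20 = $5,744,836.95.
EOQ at $90.81 = 790.3 < 1500, so use break Q=1500: TC = 55,000×$90.81 + (55,000/1500.0)×92.8 + (1500.0/2)×0.18×$90.81 = $5,010,212.02.
Lowest total cost among the candidates is at Q = 1500.0.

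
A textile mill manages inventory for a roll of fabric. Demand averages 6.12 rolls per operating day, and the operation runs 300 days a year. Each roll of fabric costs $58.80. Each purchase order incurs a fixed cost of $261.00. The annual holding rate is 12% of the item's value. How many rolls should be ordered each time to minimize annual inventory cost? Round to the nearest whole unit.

Q* ≈ 369 rolls

Annual demand D = 6.12 × 300 = 1,836.
Holding cost H = 0.12 × $58.80 = $7.0560 per unit per year.
EOQ = √(2DS / H) = √(2 × 1,836 × 261 / 7.056).
= √(958,392 / 7.056) = √135,826.5306 ≈ 368.547.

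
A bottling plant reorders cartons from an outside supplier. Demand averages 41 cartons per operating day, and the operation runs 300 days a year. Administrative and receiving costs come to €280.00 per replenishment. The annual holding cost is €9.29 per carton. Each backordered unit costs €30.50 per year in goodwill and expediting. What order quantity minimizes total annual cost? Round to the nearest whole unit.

Q* ≈ 984 cartons

Annual demand D = 41 × 300 = 12,300.
With planned backorders, Q* = √(2DS/H) · √((H+B)/B).
√(2DS/H) = √(2 × 12,300 × 280 / 9.29) = 861.071.
√((H+B)/B) = √((9.29+30.5)/30.5) = 1.1422.
Q* ≈ 983.503.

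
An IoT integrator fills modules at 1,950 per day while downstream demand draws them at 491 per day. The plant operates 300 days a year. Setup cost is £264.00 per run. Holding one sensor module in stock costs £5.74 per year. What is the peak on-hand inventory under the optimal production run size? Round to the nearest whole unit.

I_max ≈ 3,184 modules

Annual demand D = 491 × 300 = 147,300.
Production build-up factor (1 − d/p) = 1 − 491/1,950 = 0.7482.
Q* = √(2DS / (H(1 − d/p))) = √(2 × 147,300 × 264 / (5.74 × 0.7482)).
= √(77,774,400 / 4.2947) ≈ 4255.514.
Maximum inventory = Q*(1 − d/p) = 4255.514 × 0.7482 ≈ 3183.998.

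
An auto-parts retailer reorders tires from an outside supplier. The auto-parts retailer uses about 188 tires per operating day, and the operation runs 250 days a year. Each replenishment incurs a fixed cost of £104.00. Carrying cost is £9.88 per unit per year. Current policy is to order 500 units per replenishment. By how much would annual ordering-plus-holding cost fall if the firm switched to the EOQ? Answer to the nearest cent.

Annual demand D = 188 × 250 = 47,000.
EOQ = √(2DS/H) = √(2 × 47,000 × 104 / 9.88) ≈ 994.72.
Cost at Q* = (D/Q*)S + (Q*/2)H = √(2DSH) ≈ £9,827.86.
Cost at Q = 500: (47,000/500)×104 + (500/2)×9.88 = £9,776.00 + £2,470.00 = £12,246.00.
Excess = £12,246.00 − £9,827.86 = £2,418.14.

Extra cost ≈ £2,418.14 per year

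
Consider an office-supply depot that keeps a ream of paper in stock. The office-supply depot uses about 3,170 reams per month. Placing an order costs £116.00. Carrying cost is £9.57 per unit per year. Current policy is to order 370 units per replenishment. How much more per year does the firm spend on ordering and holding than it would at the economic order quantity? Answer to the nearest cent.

Annual demand D = 3,170 × 12 = 38,040.
EOQ = √(2DS/H) = √(2 × 38,040 × 116 / 9.57) ≈ 960.30.
Cost at Q* = (D/Q*)S + (Q*/2)H = √(2DSH) ≈ £9,190.10.
Cost at Q = 370: (38,040/370)×116 + (370/2)×9.57 = £11,926.05 + £1,770.45 = £13,696.50.
Excess = £13,696.50 − £9,190.10 = £4,506.40.

Extra cost ≈ £4,506.40 per year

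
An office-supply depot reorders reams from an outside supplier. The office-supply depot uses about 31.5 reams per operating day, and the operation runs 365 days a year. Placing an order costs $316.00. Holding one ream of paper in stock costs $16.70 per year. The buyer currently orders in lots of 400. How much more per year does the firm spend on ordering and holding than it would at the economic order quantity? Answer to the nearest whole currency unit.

Annual demand D = 31.5 × 365 = 11,497.5.
EOQ = √(2DS/H) = √(2 × 11,497.5 × 316 / 16.7) ≈ 659.63.
Cost at Q* = (D/Q*)S + (Q*/2)H = √(2DSH) ≈ $11,015.86.
Cost at Q = 400: (11,497.5/400)×316 + (400/2)×16.7 = $9,083.02 + $3,340.00 = $12,423.02.
Excess = $12,423.02 − $11,015.86 = $1,407.16.

Extra cost ≈ $1,407 per year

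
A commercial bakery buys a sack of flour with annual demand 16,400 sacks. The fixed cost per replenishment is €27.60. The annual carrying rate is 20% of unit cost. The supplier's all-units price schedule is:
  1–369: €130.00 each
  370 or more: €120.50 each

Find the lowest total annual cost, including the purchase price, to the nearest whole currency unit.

TC* ≈ €1,981,882

Holding cost per unit per year at price C is H = 0.20·C.
Candidates are each tier's EOQ (if it falls in that tier) and each price-break quantity.
EOQ at €130.00 = 186.6 (feasible in tier 1): TC = 16,400×€130.00 + (16,400/186.6)×27.6 + (186.6/2)×0.20×€130.00 = €2,136,851.52.
EOQ at €120.50 = 193.8 < 370, so use break Q=370: TC = 16,400×€120.50 + (16,400/370.0)×27.6 + (370.0/2)×0.20×€120.50 = €1,981,881.85.
Lowest total cost among the candidates is at Q = 370.0.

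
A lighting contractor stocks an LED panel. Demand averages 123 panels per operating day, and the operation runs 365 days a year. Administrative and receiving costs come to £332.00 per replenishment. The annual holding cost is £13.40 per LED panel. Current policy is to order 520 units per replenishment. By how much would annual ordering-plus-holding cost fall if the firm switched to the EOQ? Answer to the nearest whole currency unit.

Annual demand D = 123 × 365 = 44,895.
EOQ = √(2DS/H) = √(2 × 44,895 × 332 / 13.4) ≈ 1491.53.
Cost at Q* = (D/Q*)S + (Q*/2)H = √(2DSH) ≈ £19,986.44.
Cost at Q = 520: (44,895/520)×332 + (520/2)×13.4 = £28,663.73 + £3,484.00 = £32,147.73.
Excess = £32,147.73 − £19,986.44 = £12,161.29.

Extra cost ≈ £12,161 per year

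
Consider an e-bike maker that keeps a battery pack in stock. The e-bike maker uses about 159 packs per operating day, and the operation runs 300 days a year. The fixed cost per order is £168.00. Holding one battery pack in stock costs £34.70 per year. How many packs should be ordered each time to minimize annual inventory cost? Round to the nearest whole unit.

Q* ≈ 680 packs

Annual demand D = 159 × 300 = 47,700.
EOQ = √(2DS / H) = √(2 × 47,700 × 168 / 34.7).
= √(16,027,200 / 34.7) = √461,878.9625 ≈ 679.617.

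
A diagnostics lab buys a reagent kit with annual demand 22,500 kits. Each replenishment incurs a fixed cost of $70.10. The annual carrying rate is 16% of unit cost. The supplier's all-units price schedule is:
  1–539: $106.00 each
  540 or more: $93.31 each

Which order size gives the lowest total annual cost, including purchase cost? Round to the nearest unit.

Q* ≈ 540 kits

Holding cost per unit per year at price C is H = 0.16·C.
Evaluate total cost at each tier's feasible EOQ or, if the EOQ is below the tier, at the tier's minimum quantity.
EOQ at $106.00 = 431.3 (feasible in tier 1): TC = 22,500×$106.00 + (22,500/431.3)×70.1 + (431.3/2)×0.16×$106.00 = $2,392,314.39.
EOQ at $93.31 = 459.7 < 540, so use break Q=540: TC = 22,500×$93.31 + (22,500/540.0)×70.1 + (540.0/2)×0.16×$93.31 = $2,106,426.83.
Lowest total cost is $2,106,426.83 at Q = 540.0.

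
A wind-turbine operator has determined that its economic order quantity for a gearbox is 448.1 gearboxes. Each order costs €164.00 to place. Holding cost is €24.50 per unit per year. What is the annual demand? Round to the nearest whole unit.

D ≈ 14,998 gearboxes per year

Squaring Q* = √(2DS/H) gives Q*² = 2DS/H.
From Q* = √(2DS/H): D = Q*²H / (2S) = 448.1² × 24.5 / (2 × 164) = 14998.303.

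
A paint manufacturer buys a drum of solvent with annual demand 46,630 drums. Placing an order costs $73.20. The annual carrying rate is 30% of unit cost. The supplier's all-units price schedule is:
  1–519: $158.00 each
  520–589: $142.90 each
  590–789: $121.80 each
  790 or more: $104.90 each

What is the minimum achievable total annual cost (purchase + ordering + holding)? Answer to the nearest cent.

TC* ≈ $4,908,238.30

Holding cost per unit per year at price C is H = 0.30·C.
Candidates are each tier's EOQ (if it falls in that tier) and each price-break quantity.
EOQ at $158.00 = 379.5 (feasible in tier 1): TC = 46,630×$158.00 + (46,630/379.5)×73.2 + (379.5/2)×0.30×$158.00 = $7,385,528.40.
EOQ at $142.90 = 399.0 < 520, so use break Q=520: TC = 46,630×$142.90 + (46,630/520.0)×73.2 + (520.0/2)×0.30×$142.90 = $6,681,137.27.
EOQ at $121.80 = 432.2 < 590, so use break Q=590: TC = 46,630×$121.80 + (46,630/590.0)×73.2 + (590.0/2)×0.30×$121.80 = $5,696,098.58.
EOQ at $104.90 = 465.8 < 790, so use break Q=790: TC = 46,630×$104.90 + (46,630/790.0)×73.2 + (790.0/2)×0.30×$104.90 = $4,908,238.30.
Lowest total cost among the candidates is at Q = 790.0.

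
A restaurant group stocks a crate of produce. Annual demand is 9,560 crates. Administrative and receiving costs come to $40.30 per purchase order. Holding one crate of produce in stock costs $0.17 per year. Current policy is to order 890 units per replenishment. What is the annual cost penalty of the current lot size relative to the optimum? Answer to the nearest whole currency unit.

Extra cost ≈ $147 per year

EOQ = √(2DS/H) = √(2 × 9,560 × 40.3 / 0.17) ≈ 2128.98.
Cost at Q* = (D/Q*)S + (Q*/2)H = √(2DSH) ≈ $361.93.
Cost at Q = 890: (9,560/890)×40.3 + (890/2)×0.17 = $432.89 + $75.65 = $508.54.
Excess = $508.54 − $361.93 = $146.61.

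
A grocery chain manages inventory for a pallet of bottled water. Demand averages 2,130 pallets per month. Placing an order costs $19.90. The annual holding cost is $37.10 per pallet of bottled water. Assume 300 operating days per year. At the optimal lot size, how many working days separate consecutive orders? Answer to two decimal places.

Annual demand D = 2,130 × 12 = 25,560.
EOQ = √(2DS/H) = √(2 × 25,560 × 19.9 / 37.1) ≈ 165.59.
Cycle time = Q*/D × 300 = 165.59 / 25,560 × 300 ≈ 1.944 days.

T ≈ 1.94 days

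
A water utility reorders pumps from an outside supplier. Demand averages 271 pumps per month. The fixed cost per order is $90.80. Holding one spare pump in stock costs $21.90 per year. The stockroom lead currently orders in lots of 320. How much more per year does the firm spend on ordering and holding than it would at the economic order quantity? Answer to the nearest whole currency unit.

Annual demand D = 271 × 12 = 3,252.
EOQ = √(2DS/H) = √(2 × 3,252 × 90.8 / 21.9) ≈ 164.21.
Cost at Q* = (D/Q*)S + (Q*/2)H = √(2DSH) ≈ $3,596.29.
Cost at Q = 320: (3,252/320)×90.8 + (320/2)×21.9 = $922.75 + $3,504.00 = $4,426.76.
Excess = $4,426.76 − $3,596.29 = $830.46.

Extra cost ≈ $830 per year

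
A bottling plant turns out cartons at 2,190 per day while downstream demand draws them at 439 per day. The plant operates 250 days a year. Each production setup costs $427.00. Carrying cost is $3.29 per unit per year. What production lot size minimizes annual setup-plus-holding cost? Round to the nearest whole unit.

Annual demand D = 439 × 250 = 109,750.
Production build-up factor (1 − d/p) = 1 − 439/2,190 = 0.7995.
Q* = √(2DS / (H(1 − d/p))) = √(2 × 109,750 × 427 / (3.29 × 0.7995)).
= √(93,726,500 / 2.6305) ≈ 5969.146.

Q* ≈ 5,969 cartons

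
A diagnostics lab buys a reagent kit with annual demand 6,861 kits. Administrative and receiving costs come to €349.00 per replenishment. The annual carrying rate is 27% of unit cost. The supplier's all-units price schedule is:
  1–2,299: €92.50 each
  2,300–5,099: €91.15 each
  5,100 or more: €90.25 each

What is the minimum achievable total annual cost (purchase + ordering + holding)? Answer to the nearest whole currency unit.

Holding cost per unit per year at price C is H = 0.27·C.
For each price level, check whether its EOQ is feasible; otherwise the best quantity at that price is the breakpoint.
EOQ at €92.50 = 437.9 (feasible in tier 1): TC = 6,861×€92.50 + (6,861/437.9)×349 + (437.9/2)×0.27×€92.50 = €645,578.89.
EOQ at €91.15 = 441.1 < 2300, so use break Q=2300: TC = 6,861×€91.15 + (6,861/2300.0)×349 + (2300.0/2)×0.27×€91.15 = €654,723.31.
EOQ at €90.25 = 443.3 < 5100, so use break Q=5100: TC = 6,861×€90.25 + (6,861/5100.0)×349 + (5100.0/2)×0.27×€90.25 = €681,811.88.
Lowest total cost among the candidates is at Q = 437.9.

TC* ≈ €645,579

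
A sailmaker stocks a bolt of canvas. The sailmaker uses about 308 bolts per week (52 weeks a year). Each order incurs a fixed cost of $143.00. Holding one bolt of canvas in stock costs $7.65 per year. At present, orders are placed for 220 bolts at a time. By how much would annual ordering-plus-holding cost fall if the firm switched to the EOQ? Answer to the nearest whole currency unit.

Extra cost ≈ $5,332 per year

Annual demand D = 308 × 52 = 16,016.
EOQ = √(2DS/H) = √(2 × 16,016 × 143 / 7.65) ≈ 773.80.
Cost at Q* = (D/Q*)S + (Q*/2)H = √(2DSH) ≈ $5,919.58.
Cost at Q = 220: (16,016/220)×143 + (220/2)×7.65 = $10,410.40 + $841.50 = $11,251.90.
Excess = $11,251.90 − $5,919.58 = $5,332.32.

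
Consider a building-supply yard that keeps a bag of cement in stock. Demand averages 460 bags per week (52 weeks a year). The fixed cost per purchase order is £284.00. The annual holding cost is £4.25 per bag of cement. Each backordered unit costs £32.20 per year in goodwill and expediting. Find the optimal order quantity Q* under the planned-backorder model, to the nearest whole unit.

Q* ≈ 1,902 bags

Annual demand D = 460 × 52 = 23,920.
With planned backorders, Q* = √(2DS/H) · √((H+B)/B).
√(2DS/H) = √(2 × 23,920 × 284 / 4.25) = 1787.970.
√((H+B)/B) = √((4.25+32.2)/32.2) = 1.0639.
Q* ≈ 1902.309.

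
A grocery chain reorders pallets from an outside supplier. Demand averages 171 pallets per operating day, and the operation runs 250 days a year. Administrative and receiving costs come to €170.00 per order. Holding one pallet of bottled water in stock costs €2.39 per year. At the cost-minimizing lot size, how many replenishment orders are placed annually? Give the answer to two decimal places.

N ≈ 17.34 orders per year

Annual demand D = 171 × 250 = 42,750.
The optimal lot size = √(2DS/H) = √(2 × 42,750 × 170 / 2.39) ≈ 2466.09.
Orders per year = D / Q* = 42,750 / 2466.09 ≈ 17.335.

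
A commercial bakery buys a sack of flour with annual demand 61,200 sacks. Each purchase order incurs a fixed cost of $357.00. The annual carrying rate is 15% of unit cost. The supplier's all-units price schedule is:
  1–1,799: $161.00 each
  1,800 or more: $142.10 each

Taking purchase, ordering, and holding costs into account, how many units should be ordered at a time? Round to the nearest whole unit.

Q* ≈ 1,800 sacks

Holding cost per unit per year at price C is H = 0.15·C.
Candidates are each tier's EOQ (if it falls in that tier) and each price-break quantity.
EOQ at $161.00 = 1345.1 (feasible in tier 1): TC = 61,200×$161.00 + (61,200/1345.1)×357 + (1345.1/2)×0.15×$161.00 = $9,885,685.04.
EOQ at $142.10 = 1431.8 < 1800, so use break Q=1800: TC = 61,200×$142.10 + (61,200/1800.0)×357 + (1800.0/2)×0.15×$142.10 = $8,727,841.50.
Lowest total cost is $8,727,841.50 at Q = 1800.0.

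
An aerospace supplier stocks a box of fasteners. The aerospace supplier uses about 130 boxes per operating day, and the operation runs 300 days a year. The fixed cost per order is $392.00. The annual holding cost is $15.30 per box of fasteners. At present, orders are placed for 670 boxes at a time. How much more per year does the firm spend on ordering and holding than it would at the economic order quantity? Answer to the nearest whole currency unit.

Extra cost ≈ $6,314 per year

Annual demand D = 130 × 300 = 39,000.
EOQ = √(2DS/H) = √(2 × 39,000 × 392 / 15.3) ≈ 1413.66.
Cost at Q* = (D/Q*)S + (Q*/2)H = √(2DSH) ≈ $21,628.98.
Cost at Q = 670: (39,000/670)×392 + (670/2)×15.3 = $22,817.91 + $5,125.50 = $27,943.41.
Excess = $27,943.41 − $21,628.98 = $6,314.43.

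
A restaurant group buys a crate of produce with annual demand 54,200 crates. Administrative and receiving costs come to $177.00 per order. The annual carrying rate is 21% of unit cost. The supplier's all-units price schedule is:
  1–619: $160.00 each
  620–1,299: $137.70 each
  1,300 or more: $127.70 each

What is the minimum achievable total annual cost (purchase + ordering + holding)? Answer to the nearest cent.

TC* ≈ $6,946,150.59

Holding cost per unit per year at price C is H = 0.21·C.
Evaluate total cost at each tier's feasible EOQ or, if the EOQ is below the tier, at the tier's minimum quantity.
Tier 1 ($160.00): EOQ = 755.7 exceeds tier's upper bound 619, so this tier is dominated.
EOQ at $137.70 = 814.6 (feasible in tier 2): TC = 54,200×$137.70 + (54,200/814.6)×177 + (814.6/2)×0.21×$137.70 = $7,486,894.72.
EOQ at $127.70 = 845.9 < 1300, so use break Q=1300: TC = 54,200×$127.70 + (54,200/1300.0)×177 + (1300.0/2)×0.21×$127.70 = $6,946,150.59.
Lowest total cost among the candidates is at Q = 1300.0.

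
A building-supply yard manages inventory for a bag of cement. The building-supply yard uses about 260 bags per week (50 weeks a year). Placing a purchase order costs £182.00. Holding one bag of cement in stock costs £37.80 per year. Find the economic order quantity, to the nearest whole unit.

Annual demand D = 260 × 50 = 13,000.
EOQ = √(2DS / H) = √(2 × 13,000 × 182 / 37.8).
= √(4,732,000 / 37.8) = √125,185.1852 ≈ 353.815.

Q* ≈ 354 bags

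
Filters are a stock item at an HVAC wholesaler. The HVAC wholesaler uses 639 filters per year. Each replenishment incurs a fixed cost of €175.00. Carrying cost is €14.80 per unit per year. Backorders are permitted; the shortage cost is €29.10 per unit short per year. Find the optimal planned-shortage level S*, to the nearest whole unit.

S* ≈ 51 filters

With planned backorders, Q* = √(2DS/H) · √((H+B)/B).
√(2DS/H) = √(2 × 639 × 175 / 14.8) = 122.929.
√((H+B)/B) = √((14.8+29.1)/29.1) = 1.2282.
Q* ≈ 150.987.
S* = Q* · H/(H+B) = 150.987 × 14.8/43.9 ≈ 50.902.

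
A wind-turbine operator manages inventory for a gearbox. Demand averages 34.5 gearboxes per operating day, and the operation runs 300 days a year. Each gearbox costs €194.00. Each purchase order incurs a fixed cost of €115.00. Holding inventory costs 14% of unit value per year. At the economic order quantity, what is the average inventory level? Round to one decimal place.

Annual demand D = 34.5 × 300 = 10,350.
Holding cost H = 0.14 × €194.00 = €27.1600 per unit per year.
EOQ = √(2DS/H) = √(2 × 10,350 × 115 / 27.16) ≈ 296.05.
Average inventory = Q*/2 ≈ 296.05 / 2 = 148.026.

Average inventory ≈ 148.0 gearboxes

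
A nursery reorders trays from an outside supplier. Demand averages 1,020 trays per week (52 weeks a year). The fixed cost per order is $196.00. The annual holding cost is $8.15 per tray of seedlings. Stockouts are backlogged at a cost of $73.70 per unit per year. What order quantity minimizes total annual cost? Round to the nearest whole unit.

Annual demand D = 1,020 × 52 = 53,040.
With planned backorders, Q* = √(2DS/H) · √((H+B)/B).
√(2DS/H) = √(2 × 53,040 × 196 / 8.15) = 1597.225.
√((H+B)/B) = √((8.15+73.7)/73.7) = 1.0538.
Q* ≈ 1683.223.

Q* ≈ 1,683 trays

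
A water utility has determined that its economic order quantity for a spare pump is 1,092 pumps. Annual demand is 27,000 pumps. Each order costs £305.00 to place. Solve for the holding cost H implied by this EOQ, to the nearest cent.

H ≈ £13.81

The basic EOQ model gives Q* = √(2DS/H); rearrange for the unknown.
From Q* = √(2DS/H): H = 2DS / Q*² = 2 × 27,000 × 305 / 1,092² = 13.8117.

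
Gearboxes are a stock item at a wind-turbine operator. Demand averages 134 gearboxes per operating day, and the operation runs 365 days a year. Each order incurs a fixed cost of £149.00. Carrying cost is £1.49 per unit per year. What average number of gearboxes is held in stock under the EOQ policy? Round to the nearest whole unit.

Average inventory ≈ 1,564 gearboxes

Annual demand D = 134 × 365 = 48,910.
EOQ = √(2DS/H) = √(2 × 48,910 × 149 / 1.49) ≈ 3127.62.
Average inventory = Q*/2 ≈ 3127.62 / 2 = 1563.809.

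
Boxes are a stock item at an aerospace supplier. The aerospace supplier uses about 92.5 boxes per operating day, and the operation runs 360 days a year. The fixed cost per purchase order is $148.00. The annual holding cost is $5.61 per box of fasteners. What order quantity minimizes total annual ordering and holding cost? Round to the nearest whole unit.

Annual demand D = 92.5 × 360 = 33,300.
EOQ = √(2DS / H) = √(2 × 33,300 × 148 / 5.61).
= √(9,856,800 / 5.61) = √1,757,005.3476 ≈ 1325.521.

Q* ≈ 1,326 boxes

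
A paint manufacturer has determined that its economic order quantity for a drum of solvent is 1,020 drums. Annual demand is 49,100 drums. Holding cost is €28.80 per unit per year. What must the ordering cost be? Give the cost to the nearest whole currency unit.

Squaring Q* = √(2DS/H) gives Q*² = 2DS/H.
From Q* = √(2DS/H): S = Q*²H / (2D) = 1,020² × 28.8 / (2 × 49,100) = 305.1275.

S ≈ €305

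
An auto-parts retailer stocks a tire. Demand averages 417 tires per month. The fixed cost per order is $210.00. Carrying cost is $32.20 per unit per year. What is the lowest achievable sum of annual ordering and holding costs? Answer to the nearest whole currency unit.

Annual demand D = 417 × 12 = 5,004.
The optimal lot size = √(2DS/H) = √(2 × 5,004 × 210 / 32.2) ≈ 255.48.
At Q*, ordering cost (D/Q*)S equals holding cost (Q*/2)H, each = √(DSH/2).
Minimum total = √(2DSH) = √(2 × 5,004 × 210 × 32.2) ≈ 8226.427.

TC* ≈ $8,226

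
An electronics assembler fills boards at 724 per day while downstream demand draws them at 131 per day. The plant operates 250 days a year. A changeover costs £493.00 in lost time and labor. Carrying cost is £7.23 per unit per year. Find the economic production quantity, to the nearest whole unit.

Annual demand D = 131 × 250 = 32,750.
Production build-up factor (1 − d/p) = 1 − 131/724 = 0.8191.
Q* = √(2DS / (H(1 − d/p))) = √(2 × 32,750 × 493 / (7.23 × 0.8191)).
= √(32,291,500 / 5.9218) ≈ 2335.161.

Q* ≈ 2,335 boards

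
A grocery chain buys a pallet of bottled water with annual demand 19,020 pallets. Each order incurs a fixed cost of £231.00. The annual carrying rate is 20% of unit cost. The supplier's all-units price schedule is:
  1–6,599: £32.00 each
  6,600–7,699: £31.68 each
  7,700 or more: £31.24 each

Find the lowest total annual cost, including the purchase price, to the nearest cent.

TC* ≈ £616,139.22

Holding cost per unit per year at price C is H = 0.20·C.
Evaluate total cost at each tier's feasible EOQ or, if the EOQ is below the tier, at the tier's minimum quantity.
EOQ at £32.00 = 1171.8 (feasible in tier 1): TC = 19,020×£32.00 + (19,020/1171.8)×231 + (1171.8/2)×0.20×£32.00 = £616,139.22.
EOQ at £31.68 = 1177.7 < 6600, so use break Q=6600: TC = 19,020×£31.68 + (19,020/6600.0)×231 + (6600.0/2)×0.20×£31.68 = £624,128.10.
EOQ at £31.24 = 1185.9 < 7700, so use break Q=7700: TC = 19,020×£31.24 + (19,020/7700.0)×231 + (7700.0/2)×0.20×£31.24 = £618,810.20.
Lowest total cost among the candidates is at Q = 1171.8.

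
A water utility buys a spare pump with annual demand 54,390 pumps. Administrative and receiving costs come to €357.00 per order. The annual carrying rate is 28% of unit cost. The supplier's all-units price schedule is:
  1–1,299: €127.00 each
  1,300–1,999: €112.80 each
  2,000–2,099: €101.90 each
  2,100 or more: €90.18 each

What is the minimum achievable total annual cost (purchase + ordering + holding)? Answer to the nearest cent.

TC* ≈ €4,940,649.42

Holding cost per unit per year at price C is H = 0.28·C.
Evaluate total cost at each tier's feasible EOQ or, if the EOQ is below the tier, at the tier's minimum quantity.
EOQ at €127.00 = 1045.0 (feasible in tier 1): TC = 54,390×€127.00 + (54,390/1045.0)×357 + (1045.0/2)×0.28×€127.00 = €6,944,691.18.
EOQ at €112.80 = 1108.9 < 1300, so use break Q=1300: TC = 54,390×€112.80 + (54,390/1300.0)×357 + (1300.0/2)×0.28×€112.80 = €6,170,657.93.
EOQ at €101.90 = 1166.7 < 2000, so use break Q=2000: TC = 54,390×€101.90 + (54,390/2000.0)×357 + (2000.0/2)×0.28×€101.90 = €5,580,581.62.
EOQ at €90.18 = 1240.2 < 2100, so use break Q=2100: TC = 54,390×€90.18 + (54,390/2100.0)×357 + (2100.0/2)×0.28×€90.18 = €4,940,649.42.
Lowest total cost among the candidates is at Q = 2100.0.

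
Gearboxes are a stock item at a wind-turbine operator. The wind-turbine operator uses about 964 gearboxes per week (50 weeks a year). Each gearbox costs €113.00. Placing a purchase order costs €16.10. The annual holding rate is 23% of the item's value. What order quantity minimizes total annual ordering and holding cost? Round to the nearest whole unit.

Q* ≈ 244 gearboxes

Annual demand D = 964 × 50 = 48,200.
Holding cost H = 0.23 × €113.00 = €25.9900 per unit per year.
EOQ = √(2DS / H) = √(2 × 48,200 × 16.1 / 25.99).
= √(1,552,040 / 25.99) = √59,716.8142 ≈ 244.370.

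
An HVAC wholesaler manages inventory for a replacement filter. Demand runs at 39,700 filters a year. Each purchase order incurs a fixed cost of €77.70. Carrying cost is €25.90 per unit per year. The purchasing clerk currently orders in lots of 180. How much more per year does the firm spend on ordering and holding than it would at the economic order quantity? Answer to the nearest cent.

Extra cost ≈ €6,827.48 per year

EOQ = √(2DS/H) = √(2 × 39,700 × 77.7 / 25.9) ≈ 488.06.
Cost at Q* = (D/Q*)S + (Q*/2)H = √(2DSH) ≈ €12,640.69.
Cost at Q = 180: (39,700/180)×77.7 + (180/2)×25.9 = €17,137.17 + €2,331.00 = €19,468.17.
Excess = €19,468.17 − €12,640.69 = €6,827.48.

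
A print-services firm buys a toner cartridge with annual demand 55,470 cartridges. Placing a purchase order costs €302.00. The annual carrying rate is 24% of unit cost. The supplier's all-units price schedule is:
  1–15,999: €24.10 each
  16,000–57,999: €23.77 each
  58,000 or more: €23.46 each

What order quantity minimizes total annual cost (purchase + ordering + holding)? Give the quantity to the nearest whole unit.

Holding cost per unit per year at price C is H = 0.24·C.
Evaluate total cost at each tier's feasible EOQ or, if the EOQ is below the tier, at the tier's minimum quantity.
EOQ at €24.10 = 2406.8 (feasible in tier 1): TC = 55,470×€24.10 + (55,470/2406.8)×302 + (2406.8/2)×0.24×€24.10 = €1,350,747.72.
EOQ at €23.77 = 2423.4 < 16000, so use break Q=16000: TC = 55,470×€23.77 + (55,470/16000.0)×302 + (16000.0/2)×0.24×€23.77 = €1,365,207.30.
EOQ at €23.46 = 2439.4 < 58000, so use break Q=58000: TC = 55,470×€23.46 + (55,470/58000.0)×302 + (58000.0/2)×0.24×€23.46 = €1,464,896.63.
Lowest total cost is €1,350,747.72 at Q = 2406.8.

Q* ≈ 2,407 cartridges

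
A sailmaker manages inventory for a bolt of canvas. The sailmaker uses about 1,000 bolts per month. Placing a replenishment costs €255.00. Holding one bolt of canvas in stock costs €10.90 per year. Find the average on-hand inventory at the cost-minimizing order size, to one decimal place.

Annual demand D = 1,000 × 12 = 12,000.
EOQ = √(2DS/H) = √(2 × 12,000 × 255 / 10.9) ≈ 749.31.
Average inventory = Q*/2 ≈ 749.31 / 2 = 374.656.

Average inventory ≈ 374.7 bolts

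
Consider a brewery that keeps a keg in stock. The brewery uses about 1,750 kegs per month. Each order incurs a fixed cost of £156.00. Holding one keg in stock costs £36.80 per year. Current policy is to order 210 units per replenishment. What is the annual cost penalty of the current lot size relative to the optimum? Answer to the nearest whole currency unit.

Annual demand D = 1,750 × 12 = 21,000.
EOQ = √(2DS/H) = √(2 × 21,000 × 156 / 36.8) ≈ 421.95.
Cost at Q* = (D/Q*)S + (Q*/2)H = √(2DSH) ≈ £15,527.83.
Cost at Q = 210: (21,000/210)×156 + (210/2)×36.8 = £15,600.00 + £3,864.00 = £19,464.00.
Excess = £19,464.00 − £15,527.83 = £3,936.17.

Extra cost ≈ £3,936 per year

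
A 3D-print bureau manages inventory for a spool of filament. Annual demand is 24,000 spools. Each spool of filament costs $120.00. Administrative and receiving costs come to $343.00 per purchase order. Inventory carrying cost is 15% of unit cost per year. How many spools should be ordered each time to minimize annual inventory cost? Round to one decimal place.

Holding cost H = 0.15 × $120.00 = $18.0000 per unit per year.
EOQ = √(2DS / H) = √(2 × 24,000 × 343 / 18).
= √(16,464,000 / 18) = √914,666.6667 ≈ 956.382.

Q* ≈ 956.4 spools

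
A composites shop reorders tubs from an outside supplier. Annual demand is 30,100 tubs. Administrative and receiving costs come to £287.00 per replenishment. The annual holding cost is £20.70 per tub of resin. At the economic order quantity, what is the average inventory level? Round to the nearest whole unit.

EOQ = √(2DS/H) = √(2 × 30,100 × 287 / 20.7) ≈ 913.60.
Average inventory = Q*/2 ≈ 913.60 / 2 = 456.798.

Average inventory ≈ 457 tubs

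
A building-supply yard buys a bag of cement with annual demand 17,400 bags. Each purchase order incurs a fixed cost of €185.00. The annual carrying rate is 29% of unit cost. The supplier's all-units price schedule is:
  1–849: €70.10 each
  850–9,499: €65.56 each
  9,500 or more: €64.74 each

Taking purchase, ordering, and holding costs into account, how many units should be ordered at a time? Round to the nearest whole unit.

Q* ≈ 850 bags

Holding cost per unit per year at price C is H = 0.29·C.
For each price level, check whether its EOQ is feasible; otherwise the best quantity at that price is the breakpoint.
EOQ at €70.10 = 562.8 (feasible in tier 1): TC = 17,400×€70.10 + (17,400/562.8)×185 + (562.8/2)×0.29×€70.10 = €1,231,180.20.
EOQ at €65.56 = 581.9 < 850, so use break Q=850: TC = 17,400×€65.56 + (17,400/850.0)×185 + (850.0/2)×0.29×€65.56 = €1,152,611.33.
EOQ at €64.74 = 585.6 < 9500, so use break Q=9500: TC = 17,400×€64.74 + (17,400/9500.0)×185 + (9500.0/2)×0.29×€64.74 = €1,215,994.19.
Lowest total cost is €1,152,611.33 at Q = 850.0.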